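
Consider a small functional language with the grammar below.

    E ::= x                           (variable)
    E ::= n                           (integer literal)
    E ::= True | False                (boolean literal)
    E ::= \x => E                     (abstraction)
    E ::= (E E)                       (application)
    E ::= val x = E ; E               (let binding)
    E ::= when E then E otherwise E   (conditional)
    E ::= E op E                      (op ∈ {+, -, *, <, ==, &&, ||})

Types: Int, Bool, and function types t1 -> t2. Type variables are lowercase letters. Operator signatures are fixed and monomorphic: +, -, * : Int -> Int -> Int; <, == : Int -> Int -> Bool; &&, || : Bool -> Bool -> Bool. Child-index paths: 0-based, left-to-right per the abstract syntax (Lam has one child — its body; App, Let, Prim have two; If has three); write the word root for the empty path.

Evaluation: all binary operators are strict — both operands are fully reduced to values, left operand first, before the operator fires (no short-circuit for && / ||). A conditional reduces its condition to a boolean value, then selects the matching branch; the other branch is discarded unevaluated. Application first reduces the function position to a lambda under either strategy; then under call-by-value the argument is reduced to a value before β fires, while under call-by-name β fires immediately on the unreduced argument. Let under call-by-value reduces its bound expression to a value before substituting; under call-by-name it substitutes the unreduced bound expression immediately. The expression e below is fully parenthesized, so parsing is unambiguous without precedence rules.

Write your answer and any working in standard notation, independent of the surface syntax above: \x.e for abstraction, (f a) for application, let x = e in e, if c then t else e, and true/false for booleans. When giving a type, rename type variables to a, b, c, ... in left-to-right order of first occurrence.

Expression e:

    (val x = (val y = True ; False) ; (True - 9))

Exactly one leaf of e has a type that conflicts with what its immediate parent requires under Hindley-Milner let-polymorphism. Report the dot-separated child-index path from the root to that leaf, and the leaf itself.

Working:
let y : Bool
let x : Bool
  unify Bool ~ Int
  FAIL: mismatch Bool ~ Int

Answer: 1.0 : true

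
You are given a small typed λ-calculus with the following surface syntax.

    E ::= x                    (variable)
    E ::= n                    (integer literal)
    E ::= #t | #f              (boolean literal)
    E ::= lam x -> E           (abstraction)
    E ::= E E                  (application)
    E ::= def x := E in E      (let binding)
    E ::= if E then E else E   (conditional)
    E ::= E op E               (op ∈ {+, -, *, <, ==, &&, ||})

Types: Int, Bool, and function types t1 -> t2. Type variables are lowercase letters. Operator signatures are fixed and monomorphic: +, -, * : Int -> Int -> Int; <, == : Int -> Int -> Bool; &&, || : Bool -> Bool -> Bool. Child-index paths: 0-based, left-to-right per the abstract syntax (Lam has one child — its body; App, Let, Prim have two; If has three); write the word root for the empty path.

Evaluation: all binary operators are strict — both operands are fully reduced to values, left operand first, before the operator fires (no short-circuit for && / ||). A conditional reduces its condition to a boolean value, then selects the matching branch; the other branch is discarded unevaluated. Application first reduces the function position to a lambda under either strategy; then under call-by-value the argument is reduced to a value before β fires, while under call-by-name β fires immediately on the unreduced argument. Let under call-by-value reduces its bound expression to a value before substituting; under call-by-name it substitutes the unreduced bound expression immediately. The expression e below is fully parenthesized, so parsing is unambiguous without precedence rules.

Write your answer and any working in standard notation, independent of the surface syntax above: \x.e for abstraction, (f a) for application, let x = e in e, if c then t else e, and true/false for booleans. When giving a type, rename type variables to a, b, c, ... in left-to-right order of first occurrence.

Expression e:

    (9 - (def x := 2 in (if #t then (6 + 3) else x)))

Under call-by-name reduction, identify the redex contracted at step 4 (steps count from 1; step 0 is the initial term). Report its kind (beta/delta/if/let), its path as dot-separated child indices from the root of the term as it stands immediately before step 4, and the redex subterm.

Working:
step 0: (9 - (let x = 2 in (if true then (6 + 3) else x)))
step 1: [let@1] (9 - (if true then (6 + 3) else 2))
step 2: [if@1] (9 - (6 + 3))
step 3: [delta@1] (9 - 9)
step 4: [delta@root] 0

Answer: delta at root : (9 - 9)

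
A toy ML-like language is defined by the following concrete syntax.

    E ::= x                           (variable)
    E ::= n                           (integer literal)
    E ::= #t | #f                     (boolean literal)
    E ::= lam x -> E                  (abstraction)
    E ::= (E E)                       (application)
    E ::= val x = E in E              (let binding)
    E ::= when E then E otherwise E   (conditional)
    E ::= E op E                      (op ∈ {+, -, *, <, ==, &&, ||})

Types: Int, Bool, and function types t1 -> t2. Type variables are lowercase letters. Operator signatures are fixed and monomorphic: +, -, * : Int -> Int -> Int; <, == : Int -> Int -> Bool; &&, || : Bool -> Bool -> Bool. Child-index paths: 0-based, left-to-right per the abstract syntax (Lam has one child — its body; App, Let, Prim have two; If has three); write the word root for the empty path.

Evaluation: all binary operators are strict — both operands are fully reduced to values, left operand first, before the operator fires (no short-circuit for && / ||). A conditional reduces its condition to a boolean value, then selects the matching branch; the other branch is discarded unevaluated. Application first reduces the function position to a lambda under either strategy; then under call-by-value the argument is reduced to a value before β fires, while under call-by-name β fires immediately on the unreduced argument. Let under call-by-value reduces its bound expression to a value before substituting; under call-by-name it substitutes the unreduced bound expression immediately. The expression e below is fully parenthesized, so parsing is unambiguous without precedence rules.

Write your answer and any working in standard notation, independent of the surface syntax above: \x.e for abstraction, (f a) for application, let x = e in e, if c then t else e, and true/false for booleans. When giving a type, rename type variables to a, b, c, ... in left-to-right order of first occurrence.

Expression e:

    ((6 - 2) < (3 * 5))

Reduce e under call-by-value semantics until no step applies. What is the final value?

Working:
step 0: ((6 - 2) < (3 * 5))
step 1: [delta@0] (4 < (3 * 5))
step 2: [delta@1] (4 < 15)
step 3: [delta@root] true

Answer: true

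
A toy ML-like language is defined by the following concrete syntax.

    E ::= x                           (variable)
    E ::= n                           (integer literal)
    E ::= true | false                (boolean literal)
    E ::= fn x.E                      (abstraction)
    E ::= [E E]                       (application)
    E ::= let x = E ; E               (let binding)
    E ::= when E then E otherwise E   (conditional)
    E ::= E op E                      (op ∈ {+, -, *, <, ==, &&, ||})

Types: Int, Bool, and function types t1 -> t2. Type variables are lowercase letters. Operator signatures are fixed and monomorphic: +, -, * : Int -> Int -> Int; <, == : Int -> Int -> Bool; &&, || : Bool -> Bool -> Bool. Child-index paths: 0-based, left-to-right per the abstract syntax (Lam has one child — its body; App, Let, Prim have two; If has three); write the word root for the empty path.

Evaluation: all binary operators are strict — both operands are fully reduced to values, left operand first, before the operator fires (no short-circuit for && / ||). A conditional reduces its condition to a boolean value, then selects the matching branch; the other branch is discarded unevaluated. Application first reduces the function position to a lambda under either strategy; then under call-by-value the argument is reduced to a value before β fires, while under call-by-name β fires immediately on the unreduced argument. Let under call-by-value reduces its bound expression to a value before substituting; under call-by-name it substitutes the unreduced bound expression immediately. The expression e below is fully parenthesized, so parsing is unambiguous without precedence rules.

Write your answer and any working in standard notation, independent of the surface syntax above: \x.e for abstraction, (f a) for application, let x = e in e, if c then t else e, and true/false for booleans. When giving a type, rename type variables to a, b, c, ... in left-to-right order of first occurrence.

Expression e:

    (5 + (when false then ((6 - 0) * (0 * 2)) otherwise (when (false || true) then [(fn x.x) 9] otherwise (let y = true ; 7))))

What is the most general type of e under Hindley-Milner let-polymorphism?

Answer: Int

Working:
  unify Int ~ Int
  unify Bool ~ Bool
  unify Int ~ Int
  unify Int ~ Int
  unify Int ~ Int
  unify Int ~ Int
  unify Int ~ Int
  unify Int ~ Int
  unify Bool ~ Bool
  unify Bool ~ Bool
  unify Bool ~ Bool
x : a
\x._ : a -> a
  unify a -> a ~ Int -> b
  unify a ~ Int
  unify Int ~ b
_ _ : Int
let y : Bool
  unify Int ~ Int
  unify Int ~ Int
  unify Int ~ Int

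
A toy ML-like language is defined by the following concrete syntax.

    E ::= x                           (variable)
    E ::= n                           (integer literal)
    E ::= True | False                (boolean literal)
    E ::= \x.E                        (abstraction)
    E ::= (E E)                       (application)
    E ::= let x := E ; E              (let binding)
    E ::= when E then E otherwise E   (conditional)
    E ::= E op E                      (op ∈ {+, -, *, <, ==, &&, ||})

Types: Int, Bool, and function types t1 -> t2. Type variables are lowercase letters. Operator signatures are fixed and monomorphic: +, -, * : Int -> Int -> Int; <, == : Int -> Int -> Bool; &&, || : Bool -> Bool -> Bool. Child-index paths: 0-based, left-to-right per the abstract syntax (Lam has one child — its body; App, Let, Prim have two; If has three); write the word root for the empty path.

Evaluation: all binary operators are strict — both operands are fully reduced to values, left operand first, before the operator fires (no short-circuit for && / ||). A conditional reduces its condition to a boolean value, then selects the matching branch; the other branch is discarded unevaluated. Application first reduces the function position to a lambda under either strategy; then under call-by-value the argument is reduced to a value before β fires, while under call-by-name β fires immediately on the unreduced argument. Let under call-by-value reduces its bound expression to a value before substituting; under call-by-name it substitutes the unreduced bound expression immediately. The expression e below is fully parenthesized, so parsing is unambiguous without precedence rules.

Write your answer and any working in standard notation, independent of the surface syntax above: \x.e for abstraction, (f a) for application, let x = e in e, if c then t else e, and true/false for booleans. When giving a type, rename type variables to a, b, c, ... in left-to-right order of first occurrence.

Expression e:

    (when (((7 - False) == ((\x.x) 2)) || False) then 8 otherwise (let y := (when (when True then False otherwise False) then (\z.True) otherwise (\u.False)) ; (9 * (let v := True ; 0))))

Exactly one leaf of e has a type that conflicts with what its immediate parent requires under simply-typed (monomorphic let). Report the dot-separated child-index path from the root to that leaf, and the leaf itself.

Answer: 0.0.0.1 : false

Derivation:
  unify Int ~ Int
  unify Bool ~ Int
  FAIL: mismatch Bool ~ Int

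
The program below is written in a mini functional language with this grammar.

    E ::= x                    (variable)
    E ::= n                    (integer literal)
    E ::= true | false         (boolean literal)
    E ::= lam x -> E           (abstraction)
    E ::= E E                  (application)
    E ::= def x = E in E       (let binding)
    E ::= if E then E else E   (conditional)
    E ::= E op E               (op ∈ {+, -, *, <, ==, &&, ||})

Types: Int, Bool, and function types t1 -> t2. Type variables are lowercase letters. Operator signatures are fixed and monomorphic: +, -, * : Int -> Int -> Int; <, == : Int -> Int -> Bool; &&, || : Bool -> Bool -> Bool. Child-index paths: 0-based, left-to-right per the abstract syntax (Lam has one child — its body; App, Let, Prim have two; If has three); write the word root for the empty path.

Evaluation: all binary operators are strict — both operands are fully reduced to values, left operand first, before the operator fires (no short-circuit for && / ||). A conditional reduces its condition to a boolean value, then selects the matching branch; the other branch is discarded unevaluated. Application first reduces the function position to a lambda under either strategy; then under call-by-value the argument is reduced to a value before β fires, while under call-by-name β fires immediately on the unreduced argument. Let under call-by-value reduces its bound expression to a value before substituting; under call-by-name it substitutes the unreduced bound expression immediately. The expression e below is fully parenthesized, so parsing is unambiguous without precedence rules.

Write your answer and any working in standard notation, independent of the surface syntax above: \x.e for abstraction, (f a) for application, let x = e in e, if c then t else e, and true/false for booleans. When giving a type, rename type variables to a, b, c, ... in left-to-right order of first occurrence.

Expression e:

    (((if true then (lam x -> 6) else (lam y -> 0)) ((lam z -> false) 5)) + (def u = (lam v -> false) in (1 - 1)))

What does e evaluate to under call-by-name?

Answer: 6

Trace:
step 0: (((if true then (\x.6) else (\y.0)) ((\z.false) 5)) + (let u = (\v.false) in (1 - 1)))
step 1: [if@0.0] (((\x.6) ((\z.false) 5)) + (let u = (\v.false) in (1 - 1)))
step 2: [beta@0] (6 + (let u = (\v.false) in (1 - 1)))
step 3: [let@1] (6 + (1 - 1))
step 4: [delta@1] (6 + 0)
step 5: [delta@root] 6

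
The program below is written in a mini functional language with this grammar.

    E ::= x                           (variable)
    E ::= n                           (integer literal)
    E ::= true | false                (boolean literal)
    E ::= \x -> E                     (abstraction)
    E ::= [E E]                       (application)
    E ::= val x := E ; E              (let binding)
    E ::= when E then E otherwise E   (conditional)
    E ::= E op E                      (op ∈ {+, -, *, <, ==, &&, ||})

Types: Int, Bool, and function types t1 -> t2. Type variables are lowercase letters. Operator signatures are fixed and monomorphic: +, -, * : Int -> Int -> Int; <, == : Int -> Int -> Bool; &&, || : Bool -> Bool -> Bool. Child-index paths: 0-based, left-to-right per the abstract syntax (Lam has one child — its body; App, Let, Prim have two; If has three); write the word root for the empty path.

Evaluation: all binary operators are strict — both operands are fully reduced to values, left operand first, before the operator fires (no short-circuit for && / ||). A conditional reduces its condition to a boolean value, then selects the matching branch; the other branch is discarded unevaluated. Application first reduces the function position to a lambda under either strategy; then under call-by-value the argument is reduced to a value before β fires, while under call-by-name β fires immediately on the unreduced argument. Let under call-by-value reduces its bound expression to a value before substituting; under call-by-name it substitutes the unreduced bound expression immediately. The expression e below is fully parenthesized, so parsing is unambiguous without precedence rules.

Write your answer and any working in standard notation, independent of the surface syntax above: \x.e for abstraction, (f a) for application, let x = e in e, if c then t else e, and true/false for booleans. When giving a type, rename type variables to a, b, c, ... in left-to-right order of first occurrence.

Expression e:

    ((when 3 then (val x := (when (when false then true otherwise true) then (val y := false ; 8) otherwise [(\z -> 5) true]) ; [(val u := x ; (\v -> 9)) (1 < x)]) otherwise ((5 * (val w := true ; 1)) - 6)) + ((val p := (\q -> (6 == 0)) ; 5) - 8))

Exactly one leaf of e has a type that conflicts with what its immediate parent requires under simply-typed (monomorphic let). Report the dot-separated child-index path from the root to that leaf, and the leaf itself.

Answer: 0.0 : 3

Working:
  unify Int ~ Bool
  FAIL: mismatch Int ~ Bool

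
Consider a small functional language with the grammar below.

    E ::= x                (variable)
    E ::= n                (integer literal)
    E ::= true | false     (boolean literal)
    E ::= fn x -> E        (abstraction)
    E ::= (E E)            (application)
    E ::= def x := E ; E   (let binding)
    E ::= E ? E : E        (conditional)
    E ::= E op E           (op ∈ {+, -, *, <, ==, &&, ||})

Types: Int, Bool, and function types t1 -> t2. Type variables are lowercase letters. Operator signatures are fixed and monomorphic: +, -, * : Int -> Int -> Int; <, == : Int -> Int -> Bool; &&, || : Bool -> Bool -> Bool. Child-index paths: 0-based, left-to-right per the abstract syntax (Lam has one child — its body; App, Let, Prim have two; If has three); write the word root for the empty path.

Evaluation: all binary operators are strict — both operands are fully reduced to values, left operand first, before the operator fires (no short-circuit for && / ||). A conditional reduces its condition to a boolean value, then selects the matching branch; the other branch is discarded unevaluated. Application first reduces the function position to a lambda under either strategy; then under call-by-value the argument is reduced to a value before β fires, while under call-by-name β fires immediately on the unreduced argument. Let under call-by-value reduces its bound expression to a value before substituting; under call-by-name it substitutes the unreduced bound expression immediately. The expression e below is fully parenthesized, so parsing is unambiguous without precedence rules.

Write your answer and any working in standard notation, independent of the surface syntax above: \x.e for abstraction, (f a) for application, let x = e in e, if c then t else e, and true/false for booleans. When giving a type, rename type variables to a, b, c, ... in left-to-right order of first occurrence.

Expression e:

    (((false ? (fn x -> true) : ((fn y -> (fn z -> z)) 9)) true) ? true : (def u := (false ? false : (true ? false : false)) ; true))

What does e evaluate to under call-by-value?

Answer: true

Working:
step 0: (if ((if false then (\x.true) else ((\y.(\z.z)) 9)) true) then true else (let u = (if false then false else (if true then false else false)) in true))
step 1: [if@0.0] (if (((\y.(\z.z)) 9) true) then true else (let u = (if false then false else (if true then false else false)) in true))
step 2: [beta@0.0] (if ((\z.z) true) then true else (let u = (if false then false else (if true then false else false)) in true))
step 3: [beta@0] (if true then true else (let u = (if false then false else (if true then false else false)) in true))
step 4: [if@root] true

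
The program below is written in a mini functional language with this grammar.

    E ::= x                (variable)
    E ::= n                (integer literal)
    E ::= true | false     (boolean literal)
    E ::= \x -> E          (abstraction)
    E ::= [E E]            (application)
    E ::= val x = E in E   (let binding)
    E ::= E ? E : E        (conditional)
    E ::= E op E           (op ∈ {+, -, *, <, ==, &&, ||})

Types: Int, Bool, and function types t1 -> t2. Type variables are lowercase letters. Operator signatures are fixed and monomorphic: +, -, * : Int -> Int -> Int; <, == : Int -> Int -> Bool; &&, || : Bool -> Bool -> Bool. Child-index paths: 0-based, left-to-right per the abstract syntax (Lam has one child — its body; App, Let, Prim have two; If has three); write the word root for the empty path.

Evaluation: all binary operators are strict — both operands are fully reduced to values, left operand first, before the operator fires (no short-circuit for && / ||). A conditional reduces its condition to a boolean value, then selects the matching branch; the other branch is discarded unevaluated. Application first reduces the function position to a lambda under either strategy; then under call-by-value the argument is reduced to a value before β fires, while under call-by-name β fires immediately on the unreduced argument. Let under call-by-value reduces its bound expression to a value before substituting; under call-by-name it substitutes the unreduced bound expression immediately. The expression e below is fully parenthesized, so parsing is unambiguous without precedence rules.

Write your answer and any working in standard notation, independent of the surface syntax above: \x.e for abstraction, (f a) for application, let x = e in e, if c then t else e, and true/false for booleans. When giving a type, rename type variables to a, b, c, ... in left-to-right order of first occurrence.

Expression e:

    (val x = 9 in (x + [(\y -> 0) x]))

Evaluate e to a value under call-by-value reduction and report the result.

Answer: 9

Trace:
step 0: (let x = 9 in (x + ((\y.0) x)))
step 1: [let@root] (9 + ((\y.0) 9))
step 2: [beta@1] (9 + 0)
step 3: [delta@root] 9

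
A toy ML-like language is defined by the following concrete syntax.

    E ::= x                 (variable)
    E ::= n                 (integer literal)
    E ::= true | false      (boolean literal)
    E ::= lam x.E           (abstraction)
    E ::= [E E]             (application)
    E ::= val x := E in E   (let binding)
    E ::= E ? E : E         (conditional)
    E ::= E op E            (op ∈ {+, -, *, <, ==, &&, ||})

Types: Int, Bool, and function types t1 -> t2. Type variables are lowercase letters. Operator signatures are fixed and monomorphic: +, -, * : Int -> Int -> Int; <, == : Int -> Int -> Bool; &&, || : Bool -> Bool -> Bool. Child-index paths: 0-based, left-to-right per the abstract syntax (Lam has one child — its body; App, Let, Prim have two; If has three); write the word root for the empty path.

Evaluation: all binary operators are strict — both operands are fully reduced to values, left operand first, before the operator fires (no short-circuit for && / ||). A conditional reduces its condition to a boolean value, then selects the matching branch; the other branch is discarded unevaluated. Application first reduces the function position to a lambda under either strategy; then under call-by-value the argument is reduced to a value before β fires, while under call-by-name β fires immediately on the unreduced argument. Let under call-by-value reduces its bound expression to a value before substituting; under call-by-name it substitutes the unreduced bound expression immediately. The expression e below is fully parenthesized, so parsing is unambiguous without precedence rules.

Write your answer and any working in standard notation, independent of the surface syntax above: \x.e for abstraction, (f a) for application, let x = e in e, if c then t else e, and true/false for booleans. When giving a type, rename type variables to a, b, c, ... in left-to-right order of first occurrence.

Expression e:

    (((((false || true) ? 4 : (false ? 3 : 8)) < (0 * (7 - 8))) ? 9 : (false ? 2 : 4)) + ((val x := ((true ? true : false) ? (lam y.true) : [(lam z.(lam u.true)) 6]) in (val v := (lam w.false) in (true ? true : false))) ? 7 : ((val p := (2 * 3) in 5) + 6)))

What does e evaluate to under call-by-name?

Answer: 11

Working:
step 0: ((if ((if (false || true) then 4 else (if false then 3 else 8)) < (0 * (7 - 8))) then 9 else (if false then 2 else 4)) + (if (let x = (if (if true then true else false) then (\y.true) else ((\z.(\u.true)) 6)) in (let v = (\w.false) in (if true then true else false))) then 7 else ((let p = (2 * 3) in 5) + 6)))
step 1: [delta@0.0.0.0] ((if ((if true then 4 else (if false then 3 else 8)) < (0 * (7 - 8))) then 9 else (if false then 2 else 4)) + (if (let x = (if (if true then true else false) then (\y.true) else ((\z.(\u.true)) 6)) in (let v = (\w.false) in (if true then true else false))) then 7 else ((let p = (2 * 3) in 5) + 6)))
step 2: [if@0.0.0] ((if (4 < (0 * (7 - 8))) then 9 else (if false then 2 else 4)) + (if (let x = (if (if true then true else false) then (\y.true) else ((\z.(\u.true)) 6)) in (let v = (\w.false) in (if true then true else false))) then 7 else ((let p = (2 * 3) in 5) + 6)))
step 3: [delta@0.0.1.1] ((if (4 < (0 * -1)) then 9 else (if false then 2 else 4)) + (if (let x = (if (if true then true else false) then (\y.true) else ((\z.(\u.true)) 6)) in (let v = (\w.false) in (if true then true else false))) then 7 else ((let p = (2 * 3) in 5) + 6)))
step 4: [delta@0.0.1] ((if (4 < 0) then 9 else (if false then 2 else 4)) + (if (let x = (if (if true then true else false) then (\y.true) else ((\z.(\u.true)) 6)) in (let v = (\w.false) in (if true then true else false))) then 7 else ((let p = (2 * 3) in 5) + 6)))
step 5: [delta@0.0] ((if false then 9 else (if false then 2 else 4)) + (if (let x = (if (if true then true else false) then (\y.true) else ((\z.(\u.true)) 6)) in (let v = (\w.false) in (if true then true else false))) then 7 else ((let p = (2 * 3) in 5) + 6)))
step 6: [if@0] ((if false then 2 else 4) + (if (let x = (if (if true then true else false) then (\y.true) else ((\z.(\u.true)) 6)) in (let v = (\w.false) in (if true then true else false))) then 7 else ((let p = (2 * 3) in 5) + 6)))
step 7: [if@0] (4 + (if (let x = (if (if true then true else false) then (\y.true) else ((\z.(\u.true)) 6)) in (let v = (\w.false) in (if true then true else false))) then 7 else ((let p = (2 * 3) in 5) + 6)))
step 8: [let@1.0] (4 + (if (let v = (\w.false) in (if true then true else false)) then 7 else ((let p = (2 * 3) in 5) + 6)))
step 9: [let@1.0] (4 + (if (if true then true else false) then 7 else ((let p = (2 * 3) in 5) + 6)))
step 10: [if@1.0] (4 + (if true then 7 else ((let p = (2 * 3) in 5) + 6)))
step 11: [if@1] (4 + 7)
step 12: [delta@root] 11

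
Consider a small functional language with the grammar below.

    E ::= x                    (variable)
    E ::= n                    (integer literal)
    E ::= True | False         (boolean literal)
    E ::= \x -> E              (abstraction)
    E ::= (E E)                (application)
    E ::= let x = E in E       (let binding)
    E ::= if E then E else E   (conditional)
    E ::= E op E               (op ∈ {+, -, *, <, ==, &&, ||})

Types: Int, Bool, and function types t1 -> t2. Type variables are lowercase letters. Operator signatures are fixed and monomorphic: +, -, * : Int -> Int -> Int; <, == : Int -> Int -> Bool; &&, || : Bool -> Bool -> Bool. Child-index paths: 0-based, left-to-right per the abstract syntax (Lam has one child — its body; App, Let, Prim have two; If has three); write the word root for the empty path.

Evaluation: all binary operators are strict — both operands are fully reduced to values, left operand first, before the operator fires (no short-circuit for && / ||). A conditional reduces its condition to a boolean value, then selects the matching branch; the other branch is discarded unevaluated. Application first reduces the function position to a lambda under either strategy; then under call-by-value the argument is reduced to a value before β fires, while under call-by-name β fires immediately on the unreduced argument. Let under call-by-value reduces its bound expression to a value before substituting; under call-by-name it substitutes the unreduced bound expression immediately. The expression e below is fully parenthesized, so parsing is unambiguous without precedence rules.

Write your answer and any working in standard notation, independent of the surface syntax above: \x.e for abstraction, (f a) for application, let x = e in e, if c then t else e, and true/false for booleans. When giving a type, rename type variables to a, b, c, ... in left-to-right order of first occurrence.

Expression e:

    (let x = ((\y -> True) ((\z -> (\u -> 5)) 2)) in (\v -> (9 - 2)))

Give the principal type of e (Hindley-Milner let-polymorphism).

Trace:
\y._ : a -> Bool
\u._ : c -> Int
\z._ : b -> c -> Int
  unify b -> c -> Int ~ Int -> d
  unify b ~ Int
  unify c -> Int ~ d
_ _ : c -> Int
  unify a -> Bool ~ (c -> Int) -> e
  unify a ~ c -> Int
  unify Bool ~ e
_ _ : Bool
let x : Bool
  unify Int ~ Int
  unify Int ~ Int
\v._ : f -> Int

Answer: a -> Int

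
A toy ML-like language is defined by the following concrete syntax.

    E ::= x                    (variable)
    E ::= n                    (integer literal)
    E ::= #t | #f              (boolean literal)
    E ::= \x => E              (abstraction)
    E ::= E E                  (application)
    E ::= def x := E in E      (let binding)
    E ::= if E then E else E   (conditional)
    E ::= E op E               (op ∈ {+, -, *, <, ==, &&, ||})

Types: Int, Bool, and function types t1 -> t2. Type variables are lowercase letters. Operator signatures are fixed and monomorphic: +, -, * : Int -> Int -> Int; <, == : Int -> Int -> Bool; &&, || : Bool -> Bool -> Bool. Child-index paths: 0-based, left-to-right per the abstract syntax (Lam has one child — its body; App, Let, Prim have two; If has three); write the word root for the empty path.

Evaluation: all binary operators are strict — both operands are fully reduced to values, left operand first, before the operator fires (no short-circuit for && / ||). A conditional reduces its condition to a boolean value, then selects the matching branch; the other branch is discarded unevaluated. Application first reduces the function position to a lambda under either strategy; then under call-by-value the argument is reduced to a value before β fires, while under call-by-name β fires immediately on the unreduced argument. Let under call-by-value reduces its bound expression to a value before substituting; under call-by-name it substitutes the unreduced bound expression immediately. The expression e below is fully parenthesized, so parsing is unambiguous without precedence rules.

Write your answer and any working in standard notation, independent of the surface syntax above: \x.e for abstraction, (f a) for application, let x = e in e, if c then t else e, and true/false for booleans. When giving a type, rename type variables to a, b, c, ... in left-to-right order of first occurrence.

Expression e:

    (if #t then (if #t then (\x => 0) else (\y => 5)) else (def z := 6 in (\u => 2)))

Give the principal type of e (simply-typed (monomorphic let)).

Derivation:
  unify Bool ~ Bool
  unify Bool ~ Bool
\x._ : a -> Int
\y._ : b -> Int
  unify a -> Int ~ b -> Int
  unify a ~ b
  unify Int ~ Int
let z : Int
\u._ : c -> Int
  unify b -> Int ~ c -> Int
  unify b ~ c
  unify Int ~ Int

Answer: a -> Int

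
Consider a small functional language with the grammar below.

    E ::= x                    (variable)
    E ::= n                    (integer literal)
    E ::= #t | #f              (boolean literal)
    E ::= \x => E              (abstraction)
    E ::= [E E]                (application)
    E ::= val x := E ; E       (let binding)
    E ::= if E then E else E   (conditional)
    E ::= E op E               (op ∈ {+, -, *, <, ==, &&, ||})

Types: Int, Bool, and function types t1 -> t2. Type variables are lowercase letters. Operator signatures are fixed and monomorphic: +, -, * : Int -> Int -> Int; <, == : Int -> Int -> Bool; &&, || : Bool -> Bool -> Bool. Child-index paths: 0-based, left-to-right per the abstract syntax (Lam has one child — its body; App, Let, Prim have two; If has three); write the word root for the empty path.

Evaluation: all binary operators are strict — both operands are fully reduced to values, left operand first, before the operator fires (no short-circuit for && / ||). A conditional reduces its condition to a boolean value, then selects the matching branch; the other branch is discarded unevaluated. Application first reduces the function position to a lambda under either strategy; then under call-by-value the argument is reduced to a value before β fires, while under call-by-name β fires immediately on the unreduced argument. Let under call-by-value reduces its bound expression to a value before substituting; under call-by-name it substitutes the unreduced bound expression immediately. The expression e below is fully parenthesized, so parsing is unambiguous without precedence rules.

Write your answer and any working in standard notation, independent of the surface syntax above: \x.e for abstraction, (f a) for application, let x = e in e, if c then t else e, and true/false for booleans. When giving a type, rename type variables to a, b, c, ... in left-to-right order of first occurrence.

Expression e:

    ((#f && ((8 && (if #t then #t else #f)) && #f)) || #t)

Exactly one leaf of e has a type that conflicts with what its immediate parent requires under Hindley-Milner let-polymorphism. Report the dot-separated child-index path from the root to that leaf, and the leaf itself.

Working:
  unify Bool ~ Bool
  unify Int ~ Bool
  FAIL: mismatch Int ~ Bool

Answer: 0.1.0.0 : 8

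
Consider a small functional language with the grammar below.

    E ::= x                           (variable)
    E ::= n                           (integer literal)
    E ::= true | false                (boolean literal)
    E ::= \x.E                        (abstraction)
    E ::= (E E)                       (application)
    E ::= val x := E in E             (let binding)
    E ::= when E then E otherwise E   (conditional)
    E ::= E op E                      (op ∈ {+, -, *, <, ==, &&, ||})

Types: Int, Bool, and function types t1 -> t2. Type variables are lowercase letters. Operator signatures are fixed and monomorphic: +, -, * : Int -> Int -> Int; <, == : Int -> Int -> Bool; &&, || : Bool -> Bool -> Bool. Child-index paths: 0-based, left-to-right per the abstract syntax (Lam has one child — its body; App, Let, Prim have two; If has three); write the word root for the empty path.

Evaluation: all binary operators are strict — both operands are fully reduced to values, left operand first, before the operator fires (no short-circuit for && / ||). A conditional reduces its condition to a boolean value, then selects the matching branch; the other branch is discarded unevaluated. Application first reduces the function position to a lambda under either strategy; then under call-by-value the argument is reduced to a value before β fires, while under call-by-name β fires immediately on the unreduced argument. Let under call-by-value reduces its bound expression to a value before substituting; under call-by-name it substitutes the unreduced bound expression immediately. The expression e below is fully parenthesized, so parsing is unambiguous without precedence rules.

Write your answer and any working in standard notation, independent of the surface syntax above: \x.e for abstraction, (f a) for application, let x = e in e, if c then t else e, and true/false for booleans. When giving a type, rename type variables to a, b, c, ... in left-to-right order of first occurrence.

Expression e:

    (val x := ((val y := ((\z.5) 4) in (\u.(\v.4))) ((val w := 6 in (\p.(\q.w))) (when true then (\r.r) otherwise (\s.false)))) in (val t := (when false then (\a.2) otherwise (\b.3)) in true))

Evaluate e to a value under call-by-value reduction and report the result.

Answer: true

Trace:
step 0: (let x = ((let y = ((\z.5) 4) in (\u.(\v.4))) ((let w = 6 in (\p.(\q.w))) (if true then (\r.r) else (\s.false)))) in (let t = (if false then (\a.2) else (\b.3)) in true))
step 1: [beta@0.0.0] (let x = ((let y = 5 in (\u.(\v.4))) ((let w = 6 in (\p.(\q.w))) (if true then (\r.r) else (\s.false)))) in (let t = (if false then (\a.2) else (\b.3)) in true))
step 2: [let@0.0] (let x = ((\u.(\v.4)) ((let w = 6 in (\p.(\q.w))) (if true then (\r.r) else (\s.false)))) in (let t = (if false then (\a.2) else (\b.3)) in true))
step 3: [let@0.1.0] (let x = ((\u.(\v.4)) ((\p.(\q.6)) (if true then (\r.r) else (\s.false)))) in (let t = (if false then (\a.2) else (\b.3)) in true))
step 4: [if@0.1.1] (let x = ((\u.(\v.4)) ((\p.(\q.6)) (\r.r))) in (let t = (if false then (\a.2) else (\b.3)) in true))
step 5: [beta@0.1] (let x = ((\u.(\v.4)) (\q.6)) in (let t = (if false then (\a.2) else (\b.3)) in true))
step 6: [beta@0] (let x = (\v.4) in (let t = (if false then (\a.2) else (\b.3)) in true))
step 7: [let@root] (let t = (if false then (\a.2) else (\b.3)) in true)
step 8: [if@0] (let t = (\b.3) in true)
step 9: [let@root] true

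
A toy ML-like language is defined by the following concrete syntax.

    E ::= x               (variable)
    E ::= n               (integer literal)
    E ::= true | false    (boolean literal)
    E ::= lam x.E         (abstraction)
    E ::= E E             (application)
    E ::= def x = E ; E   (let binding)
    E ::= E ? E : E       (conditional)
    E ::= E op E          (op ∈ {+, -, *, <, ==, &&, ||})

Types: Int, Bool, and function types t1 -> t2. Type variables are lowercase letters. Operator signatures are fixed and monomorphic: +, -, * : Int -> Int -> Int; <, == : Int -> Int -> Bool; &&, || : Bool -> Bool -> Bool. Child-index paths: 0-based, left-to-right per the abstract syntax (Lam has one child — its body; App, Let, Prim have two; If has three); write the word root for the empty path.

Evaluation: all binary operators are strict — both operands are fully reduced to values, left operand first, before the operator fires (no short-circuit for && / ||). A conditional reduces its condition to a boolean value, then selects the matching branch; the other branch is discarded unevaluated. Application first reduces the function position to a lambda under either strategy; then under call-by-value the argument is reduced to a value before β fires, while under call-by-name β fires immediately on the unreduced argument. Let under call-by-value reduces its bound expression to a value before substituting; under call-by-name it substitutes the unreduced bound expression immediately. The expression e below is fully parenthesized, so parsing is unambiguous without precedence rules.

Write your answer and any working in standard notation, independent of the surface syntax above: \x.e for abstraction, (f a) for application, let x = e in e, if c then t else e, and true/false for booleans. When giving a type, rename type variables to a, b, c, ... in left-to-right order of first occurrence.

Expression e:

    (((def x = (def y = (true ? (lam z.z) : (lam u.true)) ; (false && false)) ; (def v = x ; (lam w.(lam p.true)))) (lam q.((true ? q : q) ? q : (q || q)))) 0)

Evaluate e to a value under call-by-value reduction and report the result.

Derivation:
step 0: (((let x = (let y = (if true then (\z.z) else (\u.true)) in (false && false)) in (let v = x in (\w.(\p.true)))) (\q.(if (if true then q else q) then q else (q || q)))) 0)
step 1: [if@0.0.0.0] (((let x = (let y = (\z.z) in (false && false)) in (let v = x in (\w.(\p.true)))) (\q.(if (if true then q else q) then q else (q || q)))) 0)
step 2: [let@0.0.0] (((let x = (false && false) in (let v = x in (\w.(\p.true)))) (\q.(if (if true then q else q) then q else (q || q)))) 0)
step 3: [delta@0.0.0] (((let x = false in (let v = x in (\w.(\p.true)))) (\q.(if (if true then q else q) then q else (q || q)))) 0)
step 4: [let@0.0] (((let v = false in (\w.(\p.true))) (\q.(if (if true then q else q) then q else (q || q)))) 0)
step 5: [let@0.0] (((\w.(\p.true)) (\q.(if (if true then q else q) then q else (q || q)))) 0)
step 6: [beta@0] ((\p.true) 0)
step 7: [beta@root] true

Answer: true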